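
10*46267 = 462670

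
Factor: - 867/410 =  - 2^( -1 ) * 3^1*5^(- 1) * 17^2*41^( - 1)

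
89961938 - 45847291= 44114647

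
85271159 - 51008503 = 34262656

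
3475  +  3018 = 6493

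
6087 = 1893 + 4194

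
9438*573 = 5407974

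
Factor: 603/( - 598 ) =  - 2^ ( - 1)*3^2* 13^( - 1)*23^( - 1 )* 67^1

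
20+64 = 84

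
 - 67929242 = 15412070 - 83341312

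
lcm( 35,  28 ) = 140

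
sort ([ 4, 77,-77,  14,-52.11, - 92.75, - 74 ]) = [ - 92.75, - 77, - 74,-52.11, 4,14, 77]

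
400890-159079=241811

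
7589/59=7589/59 = 128.63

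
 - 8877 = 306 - 9183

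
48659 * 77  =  3746743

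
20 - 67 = - 47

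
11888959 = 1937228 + 9951731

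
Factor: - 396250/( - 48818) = 5^4*7^( - 1 )*11^( - 1) = 625/77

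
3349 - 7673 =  - 4324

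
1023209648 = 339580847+683628801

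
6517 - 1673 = 4844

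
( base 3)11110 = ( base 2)1111000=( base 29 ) 44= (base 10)120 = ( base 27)4c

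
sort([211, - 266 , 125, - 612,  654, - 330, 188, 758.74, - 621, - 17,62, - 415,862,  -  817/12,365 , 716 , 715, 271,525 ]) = [-621, - 612 , - 415,  -  330,  -  266, - 817/12, - 17,  62,125,188, 211, 271,  365 , 525,654, 715, 716 , 758.74,  862 ]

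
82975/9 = 82975/9 = 9219.44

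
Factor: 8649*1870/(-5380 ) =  - 1617363/538 = -  2^( - 1 ) * 3^2* 11^1*17^1 * 31^2*269^( - 1) 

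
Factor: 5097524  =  2^2*1274381^1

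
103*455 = 46865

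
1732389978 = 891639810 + 840750168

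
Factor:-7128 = -2^3 * 3^4*11^1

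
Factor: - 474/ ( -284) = 237/142 = 2^( - 1 )*3^1*  71^( - 1)*79^1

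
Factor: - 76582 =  - 2^1 * 11^1 * 59^2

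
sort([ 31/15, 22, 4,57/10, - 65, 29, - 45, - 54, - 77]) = [ - 77, - 65 , -54, - 45, 31/15 , 4,57/10, 22, 29]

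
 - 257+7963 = 7706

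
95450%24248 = 22706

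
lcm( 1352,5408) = 5408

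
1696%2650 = 1696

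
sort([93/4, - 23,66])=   [-23, 93/4,66]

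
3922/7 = 3922/7 = 560.29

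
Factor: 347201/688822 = 2^ (  -  1)*283^ ( - 1 )*1217^(-1 )*347201^1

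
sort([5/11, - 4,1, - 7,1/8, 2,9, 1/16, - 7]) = [ - 7,-7, - 4, 1/16,1/8 , 5/11,1, 2 , 9 ]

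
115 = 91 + 24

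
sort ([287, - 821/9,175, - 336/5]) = [ - 821/9, -336/5,175, 287] 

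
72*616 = 44352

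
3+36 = 39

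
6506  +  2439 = 8945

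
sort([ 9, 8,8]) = [8, 8 , 9 ]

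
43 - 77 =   -  34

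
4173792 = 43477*96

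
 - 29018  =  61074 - 90092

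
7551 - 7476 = 75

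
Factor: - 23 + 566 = 3^1*181^1= 543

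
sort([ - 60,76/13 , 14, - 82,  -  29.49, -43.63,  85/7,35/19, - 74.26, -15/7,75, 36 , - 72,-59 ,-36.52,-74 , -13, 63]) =[ -82,-74.26, - 74,  -  72, - 60,  -  59,- 43.63, -36.52, - 29.49, - 13,-15/7,35/19,76/13 , 85/7, 14,36, 63, 75 ] 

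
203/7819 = 29/1117 = 0.03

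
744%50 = 44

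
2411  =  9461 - 7050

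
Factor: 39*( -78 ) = - 2^1*3^2*13^2 = -  3042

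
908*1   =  908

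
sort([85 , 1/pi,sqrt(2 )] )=[1/pi, sqrt( 2 ), 85 ]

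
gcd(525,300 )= 75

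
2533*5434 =13764322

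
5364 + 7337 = 12701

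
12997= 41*317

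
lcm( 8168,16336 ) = 16336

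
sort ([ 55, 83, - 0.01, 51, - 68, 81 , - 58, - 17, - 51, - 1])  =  [-68,-58, - 51, - 17, - 1, - 0.01,51, 55, 81,83]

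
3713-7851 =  - 4138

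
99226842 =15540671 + 83686171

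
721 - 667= 54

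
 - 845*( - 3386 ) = 2861170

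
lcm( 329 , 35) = 1645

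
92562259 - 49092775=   43469484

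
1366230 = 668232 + 697998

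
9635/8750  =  1 + 177/1750  =  1.10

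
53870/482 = 111 + 184/241 = 111.76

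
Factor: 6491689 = 6491689^1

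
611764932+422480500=1034245432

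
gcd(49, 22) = 1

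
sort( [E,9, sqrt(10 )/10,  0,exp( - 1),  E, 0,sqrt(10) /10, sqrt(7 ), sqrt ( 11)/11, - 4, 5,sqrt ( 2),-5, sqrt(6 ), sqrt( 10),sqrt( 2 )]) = [ - 5, - 4,0,0,sqrt ( 11)/11,sqrt(10) /10,  sqrt(10)/10, exp( - 1),  sqrt(2), sqrt( 2), sqrt( 6),sqrt (7), E, E,sqrt(10 ), 5,9]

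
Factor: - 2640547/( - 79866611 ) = 7^1 * 11^( - 1) * 13^1 *29017^1*7260601^(-1 ) 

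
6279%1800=879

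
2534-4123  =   - 1589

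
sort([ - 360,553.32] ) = [-360, 553.32]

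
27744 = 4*6936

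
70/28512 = 35/14256 = 0.00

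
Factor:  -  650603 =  - 193^1*3371^1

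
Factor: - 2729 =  - 2729^1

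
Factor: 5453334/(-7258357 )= - 2^1*3^2*29^1*31^1*43^( - 1 )*59^(-1 )*337^1*2861^( - 1)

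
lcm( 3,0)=0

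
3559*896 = 3188864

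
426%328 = 98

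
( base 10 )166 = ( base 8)246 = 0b10100110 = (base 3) 20011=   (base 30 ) 5g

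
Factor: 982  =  2^1 *491^1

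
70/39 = 1 + 31/39 = 1.79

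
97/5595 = 97/5595 = 0.02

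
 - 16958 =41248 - 58206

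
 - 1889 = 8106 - 9995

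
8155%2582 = 409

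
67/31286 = 67/31286 = 0.00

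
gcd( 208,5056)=16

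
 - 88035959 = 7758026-95793985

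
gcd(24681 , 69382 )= 1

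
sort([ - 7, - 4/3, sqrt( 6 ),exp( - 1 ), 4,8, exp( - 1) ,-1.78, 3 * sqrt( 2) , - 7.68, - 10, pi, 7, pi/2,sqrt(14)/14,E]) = [ - 10, - 7.68,-7, - 1.78 , - 4/3,sqrt( 14) /14,exp( - 1),exp( - 1), pi/2,sqrt (6), E, pi,4,3*sqrt( 2), 7, 8]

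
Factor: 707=7^1*101^1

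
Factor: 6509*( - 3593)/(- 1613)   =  23^1*283^1 * 1613^(-1)*3593^1 = 23386837/1613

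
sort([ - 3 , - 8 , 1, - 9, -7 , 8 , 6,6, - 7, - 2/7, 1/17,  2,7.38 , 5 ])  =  [- 9 ,-8, - 7,-7 , - 3, - 2/7, 1/17, 1, 2 , 5,6, 6, 7.38, 8]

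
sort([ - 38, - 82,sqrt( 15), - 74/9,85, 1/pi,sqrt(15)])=[ - 82,- 38, - 74/9,  1/pi,sqrt ( 15), sqrt(15 ),85 ] 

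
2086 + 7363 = 9449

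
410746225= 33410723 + 377335502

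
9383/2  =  4691 + 1/2 = 4691.50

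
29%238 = 29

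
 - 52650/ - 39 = 1350/1  =  1350.00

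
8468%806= 408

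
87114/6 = 14519 = 14519.00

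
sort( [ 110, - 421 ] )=[  -  421, 110 ]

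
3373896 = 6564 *514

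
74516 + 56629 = 131145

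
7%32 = 7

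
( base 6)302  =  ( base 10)110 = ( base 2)1101110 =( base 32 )3e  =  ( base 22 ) 50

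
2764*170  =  469880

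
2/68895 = 2/68895 = 0.00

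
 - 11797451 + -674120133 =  - 685917584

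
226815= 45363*5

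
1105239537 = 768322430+336917107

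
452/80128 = 113/20032 = 0.01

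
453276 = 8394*54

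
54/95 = 54/95=   0.57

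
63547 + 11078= 74625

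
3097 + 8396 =11493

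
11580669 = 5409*2141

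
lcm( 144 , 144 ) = 144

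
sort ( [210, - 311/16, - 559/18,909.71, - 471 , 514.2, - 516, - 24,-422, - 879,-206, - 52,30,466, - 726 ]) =[  -  879, - 726, -516, - 471, - 422, - 206, - 52, - 559/18, - 24 , - 311/16,30, 210  ,  466,514.2,909.71 ] 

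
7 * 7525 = 52675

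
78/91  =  6/7 = 0.86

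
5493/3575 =1 + 1918/3575 = 1.54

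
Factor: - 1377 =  - 3^4*17^1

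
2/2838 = 1/1419 =0.00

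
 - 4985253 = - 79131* 63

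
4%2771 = 4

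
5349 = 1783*3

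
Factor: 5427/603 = 9 = 3^2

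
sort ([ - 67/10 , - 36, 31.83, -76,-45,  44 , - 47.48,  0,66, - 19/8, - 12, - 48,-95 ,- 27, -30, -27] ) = [-95,  -  76, -48,  -  47.48, - 45, - 36, - 30, - 27, - 27, - 12 , - 67/10, - 19/8  ,  0, 31.83, 44,66 ] 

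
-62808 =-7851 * 8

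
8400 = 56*150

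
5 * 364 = 1820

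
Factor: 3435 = 3^1 * 5^1*229^1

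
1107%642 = 465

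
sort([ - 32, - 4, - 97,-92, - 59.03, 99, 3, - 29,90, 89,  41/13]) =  [ - 97,  -  92, -59.03, - 32, - 29 , - 4,  3,41/13, 89,  90,99 ]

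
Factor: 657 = 3^2* 73^1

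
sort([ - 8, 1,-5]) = [  -  8, - 5, 1]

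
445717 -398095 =47622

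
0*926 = 0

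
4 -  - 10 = 14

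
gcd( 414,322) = 46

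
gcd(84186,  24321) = 3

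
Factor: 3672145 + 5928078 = 9600223 = 17^1*23^1*43^1*571^1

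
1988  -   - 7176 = 9164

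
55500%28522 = 26978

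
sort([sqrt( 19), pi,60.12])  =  [ pi, sqrt(19),  60.12]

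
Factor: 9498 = 2^1*3^1*1583^1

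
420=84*5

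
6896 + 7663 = 14559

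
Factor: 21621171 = 3^1* 11^1 * 13^1*101^1*499^1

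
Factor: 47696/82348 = 11924/20587= 2^2*7^( - 1)*11^1*17^(  -  1)*173^( - 1) * 271^1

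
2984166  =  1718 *1737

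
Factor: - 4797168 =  - 2^4*3^1*139^1*719^1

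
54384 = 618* 88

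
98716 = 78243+20473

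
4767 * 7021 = 33469107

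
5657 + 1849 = 7506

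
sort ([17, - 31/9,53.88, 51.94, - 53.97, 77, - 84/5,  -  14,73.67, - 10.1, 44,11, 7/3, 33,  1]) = [-53.97, - 84/5, - 14, - 10.1, - 31/9,1, 7/3, 11, 17,33,44,51.94,53.88, 73.67, 77]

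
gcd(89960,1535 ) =5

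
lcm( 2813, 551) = 53447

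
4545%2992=1553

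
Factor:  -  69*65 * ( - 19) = 85215 = 3^1*5^1 * 13^1 * 19^1 * 23^1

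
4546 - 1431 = 3115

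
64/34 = 1+15/17 = 1.88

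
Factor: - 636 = - 2^2 * 3^1*53^1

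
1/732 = 1/732 = 0.00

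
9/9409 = 9/9409 = 0.00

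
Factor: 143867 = 47^1 * 3061^1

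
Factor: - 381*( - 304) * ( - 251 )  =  -29071824 = -2^4 *3^1*19^1*127^1*251^1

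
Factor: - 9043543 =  - 127^1*71209^1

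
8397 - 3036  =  5361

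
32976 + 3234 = 36210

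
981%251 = 228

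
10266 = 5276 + 4990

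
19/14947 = 19/14947 = 0.00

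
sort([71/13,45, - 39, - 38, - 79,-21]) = [ - 79, - 39, - 38, - 21,71/13, 45 ]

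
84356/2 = 42178 =42178.00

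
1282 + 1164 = 2446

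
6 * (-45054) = -270324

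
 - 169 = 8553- 8722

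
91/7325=91/7325 = 0.01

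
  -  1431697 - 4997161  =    -  6428858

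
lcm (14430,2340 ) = 86580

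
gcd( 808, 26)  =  2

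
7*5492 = 38444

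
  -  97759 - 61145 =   -  158904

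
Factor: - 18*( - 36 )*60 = 38880 = 2^5*3^5*5^1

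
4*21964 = 87856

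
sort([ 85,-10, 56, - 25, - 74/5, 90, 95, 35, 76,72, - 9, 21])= [-25, -74/5, - 10, - 9, 21,35, 56, 72, 76,85,90,95]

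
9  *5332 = 47988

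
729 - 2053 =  - 1324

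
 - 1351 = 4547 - 5898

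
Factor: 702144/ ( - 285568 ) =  - 477/194 = -  2^( - 1)*3^2*53^1*97^( - 1) 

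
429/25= 429/25 = 17.16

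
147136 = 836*176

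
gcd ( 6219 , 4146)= 2073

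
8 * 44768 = 358144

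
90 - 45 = 45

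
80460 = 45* 1788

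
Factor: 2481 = 3^1*827^1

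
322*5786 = 1863092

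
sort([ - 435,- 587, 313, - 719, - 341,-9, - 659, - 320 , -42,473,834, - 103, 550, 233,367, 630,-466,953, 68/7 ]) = [ - 719, - 659, - 587, - 466 , - 435 ,-341, - 320, - 103, - 42, - 9,68/7, 233,313 , 367 , 473,550,630 , 834, 953]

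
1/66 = 1/66= 0.02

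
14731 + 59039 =73770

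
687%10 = 7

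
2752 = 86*32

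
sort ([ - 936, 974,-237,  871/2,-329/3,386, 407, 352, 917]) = [ - 936, - 237, - 329/3, 352, 386, 407,  871/2,917, 974] 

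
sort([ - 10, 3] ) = [ - 10,3 ] 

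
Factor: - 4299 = -3^1*1433^1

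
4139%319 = 311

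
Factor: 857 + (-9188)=-8331 =-3^1*2777^1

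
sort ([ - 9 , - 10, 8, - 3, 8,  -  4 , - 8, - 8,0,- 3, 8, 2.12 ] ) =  [ - 10,-9, - 8, -8, - 4 , - 3,-3,  0 , 2.12, 8, 8,8 ] 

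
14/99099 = 2/14157=0.00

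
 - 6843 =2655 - 9498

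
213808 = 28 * 7636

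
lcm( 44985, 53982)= 269910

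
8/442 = 4/221 =0.02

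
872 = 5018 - 4146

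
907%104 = 75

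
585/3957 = 195/1319  =  0.15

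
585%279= 27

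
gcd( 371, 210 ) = 7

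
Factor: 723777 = 3^1  *  241259^1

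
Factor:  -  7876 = -2^2*11^1*179^1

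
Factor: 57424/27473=2^4*37^1*83^(-1)*97^1*331^(  -  1)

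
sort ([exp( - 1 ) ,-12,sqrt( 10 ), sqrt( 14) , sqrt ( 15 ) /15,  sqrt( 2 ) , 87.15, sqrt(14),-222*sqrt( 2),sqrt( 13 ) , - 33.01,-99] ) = [ - 222 * sqrt(2),  -  99, - 33.01,-12,sqrt( 15)/15, exp(  -  1), sqrt( 2),sqrt(10 ) , sqrt( 13) , sqrt ( 14 ),sqrt( 14 ),  87.15]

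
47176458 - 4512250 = 42664208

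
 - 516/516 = - 1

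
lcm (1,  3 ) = 3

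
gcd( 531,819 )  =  9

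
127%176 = 127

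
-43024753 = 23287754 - 66312507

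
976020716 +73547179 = 1049567895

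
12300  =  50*246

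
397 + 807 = 1204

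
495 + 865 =1360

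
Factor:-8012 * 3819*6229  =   - 2^2*3^1*19^1 *67^1*2003^1*6229^1 = -  190593870612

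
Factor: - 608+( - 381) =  -23^1*43^1 = -989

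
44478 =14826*3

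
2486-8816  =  -6330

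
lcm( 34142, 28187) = 2424082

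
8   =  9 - 1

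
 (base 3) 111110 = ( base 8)553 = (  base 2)101101011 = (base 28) CR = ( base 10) 363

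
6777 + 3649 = 10426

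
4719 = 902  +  3817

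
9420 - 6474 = 2946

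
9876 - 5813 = 4063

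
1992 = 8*249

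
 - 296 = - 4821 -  - 4525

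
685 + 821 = 1506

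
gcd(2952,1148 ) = 164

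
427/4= 106 + 3/4 = 106.75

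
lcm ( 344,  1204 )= 2408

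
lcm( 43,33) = 1419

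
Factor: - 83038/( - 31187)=2^1*13^(- 1 )*2399^( - 1)*41519^1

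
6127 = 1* 6127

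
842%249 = 95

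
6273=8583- 2310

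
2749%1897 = 852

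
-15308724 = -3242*4722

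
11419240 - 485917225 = - 474497985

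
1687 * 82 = 138334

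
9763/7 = 9763/7= 1394.71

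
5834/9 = 648 + 2/9= 648.22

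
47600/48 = 991 + 2/3= 991.67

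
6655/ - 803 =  - 9 +52/73=-8.29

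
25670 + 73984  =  99654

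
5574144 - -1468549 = 7042693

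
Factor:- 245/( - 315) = 3^( -2)*7^1 = 7/9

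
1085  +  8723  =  9808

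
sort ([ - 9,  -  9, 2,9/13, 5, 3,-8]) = [ - 9, - 9, - 8  ,  9/13, 2, 3,5 ] 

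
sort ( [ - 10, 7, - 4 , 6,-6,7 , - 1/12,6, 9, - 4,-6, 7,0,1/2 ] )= [ - 10, -6, - 6, - 4, - 4, - 1/12,0,1/2, 6, 6, 7,7,7, 9]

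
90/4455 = 2/99=0.02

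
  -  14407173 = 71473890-85881063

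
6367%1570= 87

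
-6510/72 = -91 + 7/12=   -90.42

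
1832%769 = 294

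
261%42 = 9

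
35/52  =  35/52 = 0.67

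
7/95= 7/95 = 0.07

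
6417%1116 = 837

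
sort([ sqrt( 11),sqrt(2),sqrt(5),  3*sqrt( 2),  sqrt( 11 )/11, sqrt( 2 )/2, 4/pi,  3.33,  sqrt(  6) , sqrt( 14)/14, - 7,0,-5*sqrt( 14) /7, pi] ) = [ -7, - 5*sqrt( 14) /7,0,sqrt( 14 ) /14,  sqrt( 11) /11,sqrt( 2)/2,4/pi, sqrt (2 ) , sqrt( 5 ) , sqrt( 6), pi , sqrt(11 ),3.33,  3*sqrt( 2)] 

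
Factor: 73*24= 1752 = 2^3*3^1*73^1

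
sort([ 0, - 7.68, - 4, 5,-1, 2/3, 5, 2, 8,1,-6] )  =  [  -  7.68, - 6,- 4, - 1, 0, 2/3,1, 2, 5,5, 8]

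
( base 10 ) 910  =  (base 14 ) 490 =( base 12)63A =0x38E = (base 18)2EA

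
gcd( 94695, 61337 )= 1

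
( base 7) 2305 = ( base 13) 4c6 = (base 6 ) 3514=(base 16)346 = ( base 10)838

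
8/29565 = 8/29565 = 0.00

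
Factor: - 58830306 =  - 2^1 * 3^1*97^1*271^1*373^1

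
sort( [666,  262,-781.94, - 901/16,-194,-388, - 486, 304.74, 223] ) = [ - 781.94, - 486,-388, - 194, - 901/16, 223, 262, 304.74,666 ]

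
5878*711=4179258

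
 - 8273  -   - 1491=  - 6782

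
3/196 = 3/196 = 0.02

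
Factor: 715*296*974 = 206137360 = 2^4*5^1*11^1*13^1*37^1*487^1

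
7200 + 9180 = 16380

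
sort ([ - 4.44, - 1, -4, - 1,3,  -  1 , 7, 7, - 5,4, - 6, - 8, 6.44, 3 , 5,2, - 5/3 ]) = [ - 8, - 6, - 5, - 4.44, - 4, - 5/3, - 1, - 1,  -  1,2, 3,3, 4,  5, 6.44,7, 7 ] 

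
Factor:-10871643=-3^1* 3623881^1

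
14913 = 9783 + 5130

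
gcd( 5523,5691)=21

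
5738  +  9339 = 15077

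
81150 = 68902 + 12248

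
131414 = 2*65707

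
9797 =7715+2082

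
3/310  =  3/310= 0.01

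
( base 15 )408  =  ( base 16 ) 38c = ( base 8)1614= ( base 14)48c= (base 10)908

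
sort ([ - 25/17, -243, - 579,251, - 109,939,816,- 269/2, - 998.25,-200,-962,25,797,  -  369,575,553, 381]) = [- 998.25 ,-962,- 579, - 369 ,-243,-200, - 269/2, - 109, - 25/17,25, 251, 381, 553,575 , 797, 816,939]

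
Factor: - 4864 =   -  2^8*19^1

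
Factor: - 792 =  -2^3*3^2*11^1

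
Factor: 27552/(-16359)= -32/19 = - 2^5 *19^( - 1) 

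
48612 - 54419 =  - 5807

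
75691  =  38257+37434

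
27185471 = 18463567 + 8721904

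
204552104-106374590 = 98177514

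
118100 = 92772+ 25328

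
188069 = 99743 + 88326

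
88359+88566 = 176925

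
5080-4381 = 699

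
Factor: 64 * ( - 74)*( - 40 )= 2^10*5^1*37^1 = 189440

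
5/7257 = 5/7257=0.00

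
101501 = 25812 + 75689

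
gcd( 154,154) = 154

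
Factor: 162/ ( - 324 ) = -1/2 = - 2^( - 1)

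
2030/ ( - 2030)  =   - 1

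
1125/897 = 375/299 = 1.25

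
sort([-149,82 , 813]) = [ - 149,82,813]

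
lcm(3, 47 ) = 141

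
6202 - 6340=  - 138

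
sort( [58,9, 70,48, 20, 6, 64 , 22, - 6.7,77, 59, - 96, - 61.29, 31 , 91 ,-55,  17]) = [ - 96 , - 61.29,-55, - 6.7,6, 9,  17,  20 , 22,  31,48, 58,59,64,70, 77,91]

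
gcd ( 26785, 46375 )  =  5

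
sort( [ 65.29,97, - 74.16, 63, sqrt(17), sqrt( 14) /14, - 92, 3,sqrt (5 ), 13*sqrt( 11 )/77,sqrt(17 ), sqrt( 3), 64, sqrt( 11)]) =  [ - 92, - 74.16,sqrt(14)/14,13*sqrt(  11)/77 , sqrt( 3) , sqrt( 5),3 , sqrt( 11 ) , sqrt( 17),sqrt ( 17),63,64,65.29, 97 ]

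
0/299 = 0  =  0.00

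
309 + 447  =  756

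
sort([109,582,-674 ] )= [  -  674,109,582 ] 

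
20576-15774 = 4802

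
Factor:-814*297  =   - 2^1*3^3*11^2*37^1 = -  241758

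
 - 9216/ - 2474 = 4608/1237 = 3.73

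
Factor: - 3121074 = -2^1*3^2 * 11^2*1433^1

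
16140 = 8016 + 8124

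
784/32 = 49/2 = 24.50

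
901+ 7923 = 8824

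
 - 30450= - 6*5075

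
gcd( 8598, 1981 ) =1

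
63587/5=63587/5 = 12717.40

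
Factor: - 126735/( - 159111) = 3^(  -  2 )*5^1*7^1*17^1*83^( - 1) = 595/747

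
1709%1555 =154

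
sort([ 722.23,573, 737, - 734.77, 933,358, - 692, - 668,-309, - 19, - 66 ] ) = [ - 734.77, - 692, - 668, - 309, - 66,  -  19, 358,573,722.23,737,933 ]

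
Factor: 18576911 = 593^1* 31327^1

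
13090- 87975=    - 74885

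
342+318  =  660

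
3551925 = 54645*65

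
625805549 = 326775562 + 299029987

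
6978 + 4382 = 11360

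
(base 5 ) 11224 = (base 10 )814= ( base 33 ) OM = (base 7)2242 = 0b1100101110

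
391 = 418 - 27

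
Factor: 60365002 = 2^1 * 30182501^1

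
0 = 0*3303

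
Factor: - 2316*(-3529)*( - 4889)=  - 39958598796= -  2^2*3^1*193^1*3529^1*4889^1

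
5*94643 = 473215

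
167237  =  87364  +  79873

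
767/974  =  767/974 = 0.79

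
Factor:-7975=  - 5^2*11^1*29^1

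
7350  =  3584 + 3766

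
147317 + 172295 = 319612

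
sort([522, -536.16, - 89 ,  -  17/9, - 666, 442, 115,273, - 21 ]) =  [-666, - 536.16, - 89,-21,-17/9, 115, 273,  442 , 522] 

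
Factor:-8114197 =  - 7^1*13^2*19^3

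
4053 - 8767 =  - 4714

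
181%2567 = 181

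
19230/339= 56 + 82/113 =56.73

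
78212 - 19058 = 59154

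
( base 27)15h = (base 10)881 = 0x371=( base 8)1561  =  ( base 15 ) 3DB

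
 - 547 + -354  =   - 901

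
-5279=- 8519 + 3240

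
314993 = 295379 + 19614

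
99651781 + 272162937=371814718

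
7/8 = 7/8  =  0.88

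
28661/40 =716+21/40 = 716.52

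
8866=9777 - 911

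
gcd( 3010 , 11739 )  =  301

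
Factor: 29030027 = 13^1*2233079^1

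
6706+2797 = 9503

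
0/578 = 0 =0.00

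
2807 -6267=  - 3460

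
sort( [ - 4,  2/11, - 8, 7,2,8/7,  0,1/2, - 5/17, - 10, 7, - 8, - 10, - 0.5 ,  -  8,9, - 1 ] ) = [-10, - 10 , - 8, - 8, - 8,-4,-1, -0.5,-5/17, 0,2/11 , 1/2 , 8/7, 2, 7, 7,  9 ]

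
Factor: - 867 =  - 3^1*17^2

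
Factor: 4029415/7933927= 5^1 * 13^1 * 61991^1*7933927^( - 1)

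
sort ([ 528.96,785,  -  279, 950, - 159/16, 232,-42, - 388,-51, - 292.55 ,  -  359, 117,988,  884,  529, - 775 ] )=[ - 775, - 388, - 359  , - 292.55, - 279, - 51, - 42,-159/16, 117 , 232, 528.96,529,785, 884, 950, 988]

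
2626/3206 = 1313/1603  =  0.82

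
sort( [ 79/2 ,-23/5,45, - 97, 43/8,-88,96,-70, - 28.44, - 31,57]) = [ - 97, - 88, - 70, - 31, - 28.44, - 23/5 , 43/8, 79/2,  45, 57,96 ]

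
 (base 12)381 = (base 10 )529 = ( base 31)H2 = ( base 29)i7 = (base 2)1000010001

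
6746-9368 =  - 2622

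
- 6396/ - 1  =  6396/1= 6396.00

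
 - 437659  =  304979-742638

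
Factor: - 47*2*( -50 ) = 2^2 * 5^2*47^1 = 4700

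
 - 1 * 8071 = -8071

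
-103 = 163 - 266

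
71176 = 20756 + 50420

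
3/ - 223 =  - 1 + 220/223 = - 0.01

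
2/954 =1/477 = 0.00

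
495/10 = 99/2 = 49.50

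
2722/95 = 2722/95 = 28.65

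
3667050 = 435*8430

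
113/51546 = 113/51546 = 0.00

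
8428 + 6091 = 14519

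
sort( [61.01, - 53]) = [ - 53, 61.01]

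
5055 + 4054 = 9109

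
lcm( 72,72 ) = 72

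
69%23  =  0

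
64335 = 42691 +21644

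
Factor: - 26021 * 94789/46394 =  - 2466504569/46394 = - 2^( - 1 )*23197^( - 1 )*26021^1*94789^1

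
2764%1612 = 1152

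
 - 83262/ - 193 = 83262/193 = 431.41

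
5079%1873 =1333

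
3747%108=75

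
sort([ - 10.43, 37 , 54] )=[ - 10.43,37 , 54]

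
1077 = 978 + 99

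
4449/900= 1483/300 = 4.94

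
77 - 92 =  - 15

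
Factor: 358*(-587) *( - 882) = 185348772 = 2^2*3^2*7^2 *179^1*587^1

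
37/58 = 37/58 = 0.64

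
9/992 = 9/992 = 0.01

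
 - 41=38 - 79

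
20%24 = 20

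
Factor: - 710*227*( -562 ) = 90577540   =  2^2*5^1*71^1*227^1*281^1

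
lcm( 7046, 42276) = 42276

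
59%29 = 1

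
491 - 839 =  - 348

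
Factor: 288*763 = 2^5*3^2*7^1*109^1 =219744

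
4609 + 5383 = 9992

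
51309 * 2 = 102618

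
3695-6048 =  - 2353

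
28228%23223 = 5005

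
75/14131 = 75/14131 = 0.01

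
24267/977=24267/977 = 24.84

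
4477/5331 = 4477/5331 = 0.84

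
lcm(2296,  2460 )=34440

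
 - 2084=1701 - 3785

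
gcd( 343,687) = 1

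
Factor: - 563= - 563^1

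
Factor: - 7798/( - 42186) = 3899/21093 = 3^( - 1 )*7^1*79^ (-1)*89^ (-1)*557^1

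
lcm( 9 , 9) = 9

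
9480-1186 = 8294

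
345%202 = 143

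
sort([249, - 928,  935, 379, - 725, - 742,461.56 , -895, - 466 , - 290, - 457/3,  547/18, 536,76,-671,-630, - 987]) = [ - 987, - 928, - 895, - 742 ,  -  725, - 671,-630, - 466, - 290, - 457/3, 547/18,76, 249,379,461.56,536,935 ] 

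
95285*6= 571710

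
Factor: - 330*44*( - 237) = 3441240 =2^3*3^2*5^1*11^2*79^1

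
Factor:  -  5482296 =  - 2^3*3^3 * 17^1*1493^1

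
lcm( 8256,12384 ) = 24768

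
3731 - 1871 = 1860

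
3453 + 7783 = 11236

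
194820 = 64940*3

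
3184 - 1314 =1870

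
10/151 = 10/151 = 0.07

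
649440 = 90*7216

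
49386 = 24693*2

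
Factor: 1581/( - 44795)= - 3^1*5^( - 1)*17^ (-1)=- 3/85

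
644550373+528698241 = 1173248614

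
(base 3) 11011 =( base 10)112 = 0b1110000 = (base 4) 1300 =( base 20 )5C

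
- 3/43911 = -1/14637= - 0.00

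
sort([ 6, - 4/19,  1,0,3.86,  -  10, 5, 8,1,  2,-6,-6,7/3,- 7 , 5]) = [ - 10,-7, - 6, - 6 , - 4/19, 0,1,1,2,7/3, 3.86,5,  5,6,8 ] 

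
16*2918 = 46688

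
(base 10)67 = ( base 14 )4B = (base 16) 43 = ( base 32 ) 23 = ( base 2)1000011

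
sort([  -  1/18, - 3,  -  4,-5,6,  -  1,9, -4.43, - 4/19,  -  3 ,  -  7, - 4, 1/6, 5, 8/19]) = [- 7,-5,-4.43,-4, - 4, -3,-3, - 1, - 4/19,-1/18, 1/6,  8/19, 5 , 6, 9]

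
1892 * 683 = 1292236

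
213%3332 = 213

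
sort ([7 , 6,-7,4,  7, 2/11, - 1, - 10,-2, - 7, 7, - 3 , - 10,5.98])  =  [ - 10,- 10, - 7, - 7 , - 3, - 2,-1, 2/11, 4,5.98, 6,7, 7 , 7]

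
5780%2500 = 780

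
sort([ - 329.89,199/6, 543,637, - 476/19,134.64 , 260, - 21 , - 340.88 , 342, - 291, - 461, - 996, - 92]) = [ - 996, - 461, - 340.88, - 329.89, - 291, - 92, - 476/19, - 21, 199/6, 134.64, 260  ,  342, 543,637]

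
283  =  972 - 689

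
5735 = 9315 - 3580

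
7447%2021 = 1384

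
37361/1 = 37361 = 37361.00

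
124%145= 124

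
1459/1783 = 1459/1783 = 0.82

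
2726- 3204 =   -  478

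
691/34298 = 691/34298 = 0.02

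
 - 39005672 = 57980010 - 96985682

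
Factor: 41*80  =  2^4*5^1 * 41^1 = 3280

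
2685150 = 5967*450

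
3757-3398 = 359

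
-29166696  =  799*( - 36504 ) 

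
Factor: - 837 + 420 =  - 417 =- 3^1*139^1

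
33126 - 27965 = 5161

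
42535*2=85070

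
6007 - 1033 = 4974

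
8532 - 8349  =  183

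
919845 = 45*20441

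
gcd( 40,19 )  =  1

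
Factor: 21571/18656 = 37/32= 2^( - 5)*37^1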